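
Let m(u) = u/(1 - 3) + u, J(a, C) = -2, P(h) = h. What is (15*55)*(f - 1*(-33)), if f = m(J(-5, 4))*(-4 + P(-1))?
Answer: 31350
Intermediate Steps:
m(u) = u/2 (m(u) = u/(-2) + u = -u/2 + u = u/2)
f = 5 (f = ((½)*(-2))*(-4 - 1) = -1*(-5) = 5)
(15*55)*(f - 1*(-33)) = (15*55)*(5 - 1*(-33)) = 825*(5 + 33) = 825*38 = 31350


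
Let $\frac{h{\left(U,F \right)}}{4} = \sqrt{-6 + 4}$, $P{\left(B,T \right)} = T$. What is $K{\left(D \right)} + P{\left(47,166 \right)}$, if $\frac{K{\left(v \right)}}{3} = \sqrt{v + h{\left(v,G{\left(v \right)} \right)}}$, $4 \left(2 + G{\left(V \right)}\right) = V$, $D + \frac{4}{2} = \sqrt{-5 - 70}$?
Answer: $166 + 3 \sqrt{-2 + 4 i \sqrt{2} + 5 i \sqrt{3}} \approx 173.49 + 8.6054 i$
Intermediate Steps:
$D = -2 + 5 i \sqrt{3}$ ($D = -2 + \sqrt{-5 - 70} = -2 + \sqrt{-75} = -2 + 5 i \sqrt{3} \approx -2.0 + 8.6602 i$)
$G{\left(V \right)} = -2 + \frac{V}{4}$
$h{\left(U,F \right)} = 4 i \sqrt{2}$ ($h{\left(U,F \right)} = 4 \sqrt{-6 + 4} = 4 \sqrt{-2} = 4 i \sqrt{2}$)
$K{\left(v \right)} = 3 \sqrt{v + 4 i \sqrt{2}}$
$K{\left(D \right)} + P{\left(47,166 \right)} = 3 \sqrt{\left(-2 + 5 i \sqrt{3}\right) + 4 i \sqrt{2}} + 166 = 3 \sqrt{-2 + 4 i \sqrt{2} + 5 i \sqrt{3}} + 166 = 166 + 3 \sqrt{-2 + 4 i \sqrt{2} + 5 i \sqrt{3}}$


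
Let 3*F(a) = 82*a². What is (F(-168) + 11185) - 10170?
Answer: 772471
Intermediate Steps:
F(a) = 82*a²/3 (F(a) = (82*a²)/3 = 82*a²/3)
(F(-168) + 11185) - 10170 = ((82/3)*(-168)² + 11185) - 10170 = ((82/3)*28224 + 11185) - 10170 = (771456 + 11185) - 10170 = 782641 - 10170 = 772471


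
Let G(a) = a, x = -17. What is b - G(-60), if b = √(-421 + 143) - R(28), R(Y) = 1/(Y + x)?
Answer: 659/11 + I*√278 ≈ 59.909 + 16.673*I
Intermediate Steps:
R(Y) = 1/(-17 + Y) (R(Y) = 1/(Y - 17) = 1/(-17 + Y))
b = -1/11 + I*√278 (b = √(-421 + 143) - 1/(-17 + 28) = √(-278) - 1/11 = I*√278 - 1*1/11 = I*√278 - 1/11 = -1/11 + I*√278 ≈ -0.090909 + 16.673*I)
b - G(-60) = (-1/11 + I*√278) - 1*(-60) = (-1/11 + I*√278) + 60 = 659/11 + I*√278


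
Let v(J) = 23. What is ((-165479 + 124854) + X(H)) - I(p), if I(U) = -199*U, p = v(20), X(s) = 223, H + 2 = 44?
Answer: -35825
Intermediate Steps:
H = 42 (H = -2 + 44 = 42)
p = 23
((-165479 + 124854) + X(H)) - I(p) = ((-165479 + 124854) + 223) - (-199)*23 = (-40625 + 223) - 1*(-4577) = -40402 + 4577 = -35825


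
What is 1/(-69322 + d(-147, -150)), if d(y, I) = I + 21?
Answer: -1/69451 ≈ -1.4399e-5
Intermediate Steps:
d(y, I) = 21 + I
1/(-69322 + d(-147, -150)) = 1/(-69322 + (21 - 150)) = 1/(-69322 - 129) = 1/(-69451) = -1/69451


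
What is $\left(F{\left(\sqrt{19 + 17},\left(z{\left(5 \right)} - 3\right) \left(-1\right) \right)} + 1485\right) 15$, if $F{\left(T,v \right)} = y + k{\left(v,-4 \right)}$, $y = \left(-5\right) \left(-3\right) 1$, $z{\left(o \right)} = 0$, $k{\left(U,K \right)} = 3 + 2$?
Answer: $22575$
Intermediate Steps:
$k{\left(U,K \right)} = 5$
$y = 15$ ($y = 15 \cdot 1 = 15$)
$F{\left(T,v \right)} = 20$ ($F{\left(T,v \right)} = 15 + 5 = 20$)
$\left(F{\left(\sqrt{19 + 17},\left(z{\left(5 \right)} - 3\right) \left(-1\right) \right)} + 1485\right) 15 = \left(20 + 1485\right) 15 = 1505 \cdot 15 = 22575$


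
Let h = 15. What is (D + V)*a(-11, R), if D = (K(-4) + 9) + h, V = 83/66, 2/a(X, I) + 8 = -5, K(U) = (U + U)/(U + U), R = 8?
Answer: -1733/429 ≈ -4.0396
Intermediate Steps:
K(U) = 1 (K(U) = (2*U)/((2*U)) = (2*U)*(1/(2*U)) = 1)
a(X, I) = -2/13 (a(X, I) = 2/(-8 - 5) = 2/(-13) = 2*(-1/13) = -2/13)
V = 83/66 (V = 83*(1/66) = 83/66 ≈ 1.2576)
D = 25 (D = (1 + 9) + 15 = 10 + 15 = 25)
(D + V)*a(-11, R) = (25 + 83/66)*(-2/13) = (1733/66)*(-2/13) = -1733/429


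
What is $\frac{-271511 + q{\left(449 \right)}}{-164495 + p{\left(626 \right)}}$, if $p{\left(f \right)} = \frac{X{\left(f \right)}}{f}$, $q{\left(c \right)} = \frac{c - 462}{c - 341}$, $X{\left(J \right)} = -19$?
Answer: $\frac{9178161913}{5560590006} \approx 1.6506$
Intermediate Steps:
$q{\left(c \right)} = \frac{-462 + c}{-341 + c}$
$p{\left(f \right)} = - \frac{19}{f}$
$\frac{-271511 + q{\left(449 \right)}}{-164495 + p{\left(626 \right)}} = \frac{-271511 + \frac{-462 + 449}{-341 + 449}}{-164495 - \frac{19}{626}} = \frac{-271511 + \frac{1}{108} \left(-13\right)}{-164495 - \frac{19}{626}} = \frac{-271511 - \frac{13}{108}}{- \frac{102973889}{626}} = \left(- \frac{29323201}{108}\right) \left(- \frac{626}{102973889}\right) = \frac{9178161913}{5560590006}$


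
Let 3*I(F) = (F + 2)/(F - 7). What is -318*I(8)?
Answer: -1060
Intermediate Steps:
I(F) = (2 + F)/(3*(-7 + F)) (I(F) = ((F + 2)/(F - 7))/3 = ((2 + F)/(-7 + F))/3 = (2 + F)/(3*(-7 + F)))
-318*I(8) = -106*(2 + 8)/(-7 + 8) = -106*10/1 = -106*10 = -318*10/3 = -1060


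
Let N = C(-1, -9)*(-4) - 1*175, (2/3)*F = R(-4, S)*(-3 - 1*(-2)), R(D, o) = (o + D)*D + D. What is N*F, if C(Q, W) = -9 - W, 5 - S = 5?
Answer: 3150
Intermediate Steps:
S = 0 (S = 5 - 1*5 = 5 - 5 = 0)
R(D, o) = D + D*(D + o) (R(D, o) = (D + o)*D + D = D*(D + o) + D = D + D*(D + o))
F = -18 (F = 3*((-4*(1 - 4 + 0))*(-3 - 1*(-2)))/2 = 3*((-4*(-3))*(-3 + 2))/2 = 3*(12*(-1))/2 = (3/2)*(-12) = -18)
N = -175 (N = (-9 - 1*(-9))*(-4) - 1*175 = (-9 + 9)*(-4) - 175 = 0*(-4) - 175 = 0 - 175 = -175)
N*F = -175*(-18) = 3150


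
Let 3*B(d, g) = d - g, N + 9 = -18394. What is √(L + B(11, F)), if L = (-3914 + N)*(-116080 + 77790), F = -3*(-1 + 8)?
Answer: √7690661466/3 ≈ 29232.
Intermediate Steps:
N = -18403 (N = -9 - 18394 = -18403)
F = -21 (F = -3*7 = -21)
B(d, g) = -g/3 + d/3 (B(d, g) = (d - g)/3 = -g/3 + d/3)
L = 854517930 (L = (-3914 - 18403)*(-116080 + 77790) = -22317*(-38290) = 854517930)
√(L + B(11, F)) = √(854517930 + (-⅓*(-21) + (⅓)*11)) = √(854517930 + (7 + 11/3)) = √(854517930 + 32/3) = √(2563553822/3) = √7690661466/3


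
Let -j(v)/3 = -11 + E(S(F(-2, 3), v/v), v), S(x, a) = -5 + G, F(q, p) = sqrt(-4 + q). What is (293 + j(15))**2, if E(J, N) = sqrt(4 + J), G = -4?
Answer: 106231 - 1956*I*sqrt(5) ≈ 1.0623e+5 - 4373.8*I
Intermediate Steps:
S(x, a) = -9 (S(x, a) = -5 - 4 = -9)
j(v) = 33 - 3*I*sqrt(5) (j(v) = -3*(-11 + sqrt(4 - 9)) = -3*(-11 + sqrt(-5)) = -3*(-11 + I*sqrt(5)) = 33 - 3*I*sqrt(5))
(293 + j(15))**2 = (293 + (33 - 3*I*sqrt(5)))**2 = (326 - 3*I*sqrt(5))**2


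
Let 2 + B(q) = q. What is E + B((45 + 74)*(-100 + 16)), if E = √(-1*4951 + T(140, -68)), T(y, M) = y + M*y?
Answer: -9998 + I*√14331 ≈ -9998.0 + 119.71*I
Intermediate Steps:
B(q) = -2 + q
E = I*√14331 (E = √(-1*4951 + 140*(1 - 68)) = √(-4951 + 140*(-67)) = √(-4951 - 9380) = √(-14331) = I*√14331 ≈ 119.71*I)
E + B((45 + 74)*(-100 + 16)) = I*√14331 + (-2 + (45 + 74)*(-100 + 16)) = I*√14331 + (-2 + 119*(-84)) = I*√14331 + (-2 - 9996) = I*√14331 - 9998 = -9998 + I*√14331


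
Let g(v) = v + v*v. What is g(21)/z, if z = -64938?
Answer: -77/10823 ≈ -0.0071145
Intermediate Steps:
g(v) = v + v²
g(21)/z = (21*(1 + 21))/(-64938) = (21*22)*(-1/64938) = 462*(-1/64938) = -77/10823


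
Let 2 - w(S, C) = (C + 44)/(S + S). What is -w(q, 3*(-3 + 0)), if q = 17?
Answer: -33/34 ≈ -0.97059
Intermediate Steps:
w(S, C) = 2 - (44 + C)/(2*S) (w(S, C) = 2 - (C + 44)/(S + S) = 2 - (44 + C)/(2*S))
-w(q, 3*(-3 + 0)) = -(-44 - 3*(-3 + 0) + 4*17)/(2*17) = -(-44 - 3*(-3) + 68)/(2*17) = -(-44 - 1*(-9) + 68)/(2*17) = -(-44 + 9 + 68)/(2*17) = -33/(2*17) = -1*33/34 = -33/34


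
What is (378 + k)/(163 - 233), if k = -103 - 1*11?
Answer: -132/35 ≈ -3.7714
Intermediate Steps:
k = -114 (k = -103 - 11 = -114)
(378 + k)/(163 - 233) = (378 - 114)/(163 - 233) = 264/(-70) = 264*(-1/70) = -132/35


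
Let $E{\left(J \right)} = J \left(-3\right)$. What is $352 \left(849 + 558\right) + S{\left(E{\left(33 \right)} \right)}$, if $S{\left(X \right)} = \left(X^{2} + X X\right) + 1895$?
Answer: $516761$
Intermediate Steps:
$E{\left(J \right)} = - 3 J$
$S{\left(X \right)} = 1895 + 2 X^{2}$ ($S{\left(X \right)} = \left(X^{2} + X^{2}\right) + 1895 = 2 X^{2} + 1895 = 1895 + 2 X^{2}$)
$352 \left(849 + 558\right) + S{\left(E{\left(33 \right)} \right)} = 352 \left(849 + 558\right) + \left(1895 + 2 \left(\left(-3\right) 33\right)^{2}\right) = 352 \cdot 1407 + \left(1895 + 2 \left(-99\right)^{2}\right) = 495264 + \left(1895 + 2 \cdot 9801\right) = 495264 + \left(1895 + 19602\right) = 495264 + 21497 = 516761$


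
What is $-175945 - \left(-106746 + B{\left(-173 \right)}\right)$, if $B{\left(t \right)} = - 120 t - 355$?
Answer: $-89604$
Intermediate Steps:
$B{\left(t \right)} = -355 - 120 t$
$-175945 - \left(-106746 + B{\left(-173 \right)}\right) = -175945 - \left(-107101 + 20760\right) = -175945 + \left(106746 - \left(-355 + 20760\right)\right) = -175945 + \left(106746 - 20405\right) = -175945 + 86341 = -89604$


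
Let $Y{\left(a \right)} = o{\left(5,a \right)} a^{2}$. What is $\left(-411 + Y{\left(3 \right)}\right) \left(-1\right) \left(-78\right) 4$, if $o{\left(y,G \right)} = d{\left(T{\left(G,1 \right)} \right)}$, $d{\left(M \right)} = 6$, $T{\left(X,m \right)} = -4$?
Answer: $-111384$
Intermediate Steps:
$o{\left(y,G \right)} = 6$
$Y{\left(a \right)} = 6 a^{2}$
$\left(-411 + Y{\left(3 \right)}\right) \left(-1\right) \left(-78\right) 4 = \left(-411 + 6 \cdot 3^{2}\right) \left(-1\right) \left(-78\right) 4 = \left(-411 + 6 \cdot 9\right) 78 \cdot 4 = \left(-411 + 54\right) 312 = \left(-357\right) 312 = -111384$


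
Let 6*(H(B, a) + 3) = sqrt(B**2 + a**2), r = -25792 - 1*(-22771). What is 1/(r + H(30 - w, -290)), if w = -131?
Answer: -108864/329094715 - 6*sqrt(110021)/329094715 ≈ -0.00033685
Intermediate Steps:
r = -3021 (r = -25792 + 22771 = -3021)
H(B, a) = -3 + sqrt(B**2 + a**2)/6
1/(r + H(30 - w, -290)) = 1/(-3021 + (-3 + sqrt((30 - 1*(-131))**2 + (-290)**2)/6)) = 1/(-3021 + (-3 + sqrt((30 + 131)**2 + 84100)/6)) = 1/(-3021 + (-3 + sqrt(161**2 + 84100)/6)) = 1/(-3021 + (-3 + sqrt(25921 + 84100)/6)) = 1/(-3021 + (-3 + sqrt(110021)/6)) = 1/(-3024 + sqrt(110021)/6)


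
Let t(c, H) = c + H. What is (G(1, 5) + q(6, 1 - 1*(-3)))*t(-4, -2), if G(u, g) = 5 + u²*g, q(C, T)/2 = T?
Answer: -108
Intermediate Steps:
q(C, T) = 2*T
G(u, g) = 5 + g*u²
t(c, H) = H + c
(G(1, 5) + q(6, 1 - 1*(-3)))*t(-4, -2) = ((5 + 5*1²) + 2*(1 - 1*(-3)))*(-2 - 4) = ((5 + 5*1) + 2*(1 + 3))*(-6) = ((5 + 5) + 2*4)*(-6) = (10 + 8)*(-6) = 18*(-6) = -108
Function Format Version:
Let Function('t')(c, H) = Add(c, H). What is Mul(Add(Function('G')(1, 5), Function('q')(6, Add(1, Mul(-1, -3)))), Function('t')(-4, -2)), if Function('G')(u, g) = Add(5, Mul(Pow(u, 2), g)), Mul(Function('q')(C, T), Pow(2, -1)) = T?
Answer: -108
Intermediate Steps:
Function('q')(C, T) = Mul(2, T)
Function('G')(u, g) = Add(5, Mul(g, Pow(u, 2)))
Function('t')(c, H) = Add(H, c)
Mul(Add(Function('G')(1, 5), Function('q')(6, Add(1, Mul(-1, -3)))), Function('t')(-4, -2)) = Mul(Add(Add(5, Mul(5, Pow(1, 2))), Mul(2, Add(1, Mul(-1, -3)))), Add(-2, -4)) = Mul(Add(Add(5, Mul(5, 1)), Mul(2, Add(1, 3))), -6) = Mul(Add(Add(5, 5), Mul(2, 4)), -6) = Mul(Add(10, 8), -6) = Mul(18, -6) = -108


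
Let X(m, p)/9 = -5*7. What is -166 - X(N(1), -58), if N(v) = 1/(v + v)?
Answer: 149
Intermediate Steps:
N(v) = 1/(2*v)
X(m, p) = -315 (X(m, p) = 9*(-5*7) = 9*(-35) = -315)
-166 - X(N(1), -58) = -166 - 1*(-315) = -166 + 315 = 149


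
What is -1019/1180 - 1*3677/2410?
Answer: -135893/56876 ≈ -2.3893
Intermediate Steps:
-1019/1180 - 1*3677/2410 = -1019*1/1180 - 3677*1/2410 = -1019/1180 - 3677/2410 = -135893/56876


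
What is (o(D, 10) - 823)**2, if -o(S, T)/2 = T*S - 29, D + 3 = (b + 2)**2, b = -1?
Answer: 525625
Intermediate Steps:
D = -2 (D = -3 + (-1 + 2)**2 = -3 + 1**2 = -3 + 1 = -2)
o(S, T) = 58 - 2*S*T (o(S, T) = -2*(T*S - 29) = -2*(S*T - 29) = -2*(-29 + S*T) = 58 - 2*S*T)
(o(D, 10) - 823)**2 = ((58 - 2*(-2)*10) - 823)**2 = ((58 + 40) - 823)**2 = (98 - 823)**2 = (-725)**2 = 525625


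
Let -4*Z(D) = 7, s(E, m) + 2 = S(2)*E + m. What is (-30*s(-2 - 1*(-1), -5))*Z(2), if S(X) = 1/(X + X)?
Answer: -3045/8 ≈ -380.63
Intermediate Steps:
S(X) = 1/(2*X)
s(E, m) = -2 + m + E/4 (s(E, m) = -2 + (((1/2)/2)*E + m) = -2 + (((1/2)*(1/2))*E + m) = -2 + (E/4 + m) = -2 + (m + E/4) = -2 + m + E/4)
Z(D) = -7/4 (Z(D) = -1/4*7 = -7/4)
(-30*s(-2 - 1*(-1), -5))*Z(2) = -30*(-2 - 5 + (-2 - 1*(-1))/4)*(-7/4) = -30*(-2 - 5 + (-2 + 1)/4)*(-7/4) = -30*(-2 - 5 + (1/4)*(-1))*(-7/4) = -30*(-2 - 5 - 1/4)*(-7/4) = -30*(-29/4)*(-7/4) = (435/2)*(-7/4) = -3045/8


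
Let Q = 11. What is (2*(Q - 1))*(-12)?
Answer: -240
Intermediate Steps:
(2*(Q - 1))*(-12) = (2*(11 - 1))*(-12) = (2*10)*(-12) = 20*(-12) = -240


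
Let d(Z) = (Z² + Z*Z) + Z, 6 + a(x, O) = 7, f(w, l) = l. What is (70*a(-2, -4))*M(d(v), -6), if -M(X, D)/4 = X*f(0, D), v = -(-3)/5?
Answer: 11088/5 ≈ 2217.6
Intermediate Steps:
a(x, O) = 1 (a(x, O) = -6 + 7 = 1)
v = ⅗ (v = -(-3)/5 = -1*(-⅗) = ⅗ ≈ 0.60000)
d(Z) = Z + 2*Z² (d(Z) = (Z² + Z²) + Z = 2*Z² + Z = Z + 2*Z²)
M(X, D) = -4*D*X (M(X, D) = -4*X*D = -4*D*X)
(70*a(-2, -4))*M(d(v), -6) = (70*1)*(-4*(-6)*3*(1 + 2*(⅗))/5) = 70*(-4*(-6)*3*(1 + 6/5)/5) = 70*(-4*(-6)*(⅗)*(11/5)) = 70*(-4*(-6)*33/25) = 70*(792/25) = 11088/5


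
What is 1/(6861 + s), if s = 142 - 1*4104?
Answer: 1/2899 ≈ 0.00034495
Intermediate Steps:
s = -3962 (s = 142 - 4104 = -3962)
1/(6861 + s) = 1/(6861 - 3962) = 1/2899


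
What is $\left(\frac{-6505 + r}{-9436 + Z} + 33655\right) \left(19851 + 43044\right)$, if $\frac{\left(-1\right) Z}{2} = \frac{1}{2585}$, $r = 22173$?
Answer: $\frac{25814445959041425}{12196031} \approx 2.1166 \cdot 10^{9}$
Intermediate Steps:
$Z = - \frac{2}{2585} \approx -0.00077369$
$\left(\frac{-6505 + r}{-9436 + Z} + 33655\right) \left(19851 + 43044\right) = \left(\frac{-6505 + 22173}{-9436 - \frac{2}{2585}} + 33655\right) \left(19851 + 43044\right) = \left(\frac{15668}{- \frac{24392062}{2585}} + 33655\right) 62895 = \left(15668 \left(- \frac{2585}{24392062}\right) + 33655\right) 62895 = \left(- \frac{20250890}{12196031} + 33655\right) 62895 = \frac{410437172415}{12196031} \cdot 62895 = \frac{25814445959041425}{12196031}$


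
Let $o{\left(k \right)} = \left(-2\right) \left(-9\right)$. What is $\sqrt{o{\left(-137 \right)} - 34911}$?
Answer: $3 i \sqrt{3877} \approx 186.8 i$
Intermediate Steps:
$o{\left(k \right)} = 18$
$\sqrt{o{\left(-137 \right)} - 34911} = \sqrt{18 - 34911} = \sqrt{-34893} = 3 i \sqrt{3877}$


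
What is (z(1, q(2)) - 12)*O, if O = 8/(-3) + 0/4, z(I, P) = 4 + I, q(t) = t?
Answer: 56/3 ≈ 18.667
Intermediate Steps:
O = -8/3 (O = 8*(-⅓) + 0*(¼) = -8/3 + 0 = -8/3 ≈ -2.6667)
(z(1, q(2)) - 12)*O = ((4 + 1) - 12)*(-8/3) = (5 - 12)*(-8/3) = -7*(-8/3) = 56/3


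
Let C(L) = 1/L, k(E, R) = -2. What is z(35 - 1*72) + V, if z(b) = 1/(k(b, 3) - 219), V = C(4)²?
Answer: 205/3536 ≈ 0.057975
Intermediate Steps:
V = 1/16 (V = (1/4)² = (¼)² = 1/16 ≈ 0.062500)
z(b) = -1/221 (z(b) = 1/(-2 - 219) = 1/(-221) = -1/221)
z(35 - 1*72) + V = -1/221 + 1/16 = 205/3536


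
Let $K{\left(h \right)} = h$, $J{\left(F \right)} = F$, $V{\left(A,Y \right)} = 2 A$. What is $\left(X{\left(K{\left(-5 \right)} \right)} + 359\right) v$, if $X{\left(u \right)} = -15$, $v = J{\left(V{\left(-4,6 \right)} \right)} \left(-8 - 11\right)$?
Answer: $52288$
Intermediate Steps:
$v = 152$ ($v = 2 \left(-4\right) \left(-8 - 11\right) = \left(-8\right) \left(-19\right) = 152$)
$\left(X{\left(K{\left(-5 \right)} \right)} + 359\right) v = \left(-15 + 359\right) 152 = 344 \cdot 152 = 52288$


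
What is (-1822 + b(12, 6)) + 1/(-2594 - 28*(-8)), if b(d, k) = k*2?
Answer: -4289701/2370 ≈ -1810.0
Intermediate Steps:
b(d, k) = 2*k
(-1822 + b(12, 6)) + 1/(-2594 - 28*(-8)) = (-1822 + 2*6) + 1/(-2594 - 28*(-8)) = (-1822 + 12) + 1/(-2594 + 224) = -1810 + 1/(-2370) = -1810 - 1/2370 = -4289701/2370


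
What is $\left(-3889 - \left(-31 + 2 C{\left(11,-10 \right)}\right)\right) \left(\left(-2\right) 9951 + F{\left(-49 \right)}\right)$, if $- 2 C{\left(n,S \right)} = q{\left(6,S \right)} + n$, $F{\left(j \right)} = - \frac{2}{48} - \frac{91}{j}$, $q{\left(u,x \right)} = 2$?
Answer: $\frac{12854723195}{168} \approx 7.6516 \cdot 10^{7}$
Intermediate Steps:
$F{\left(j \right)} = - \frac{1}{24} - \frac{91}{j}$ ($F{\left(j \right)} = \left(-2\right) \frac{1}{48} - \frac{91}{j} = - \frac{1}{24} - \frac{91}{j}$)
$C{\left(n,S \right)} = -1 - \frac{n}{2}$ ($C{\left(n,S \right)} = - \frac{2 + n}{2} = -1 - \frac{n}{2}$)
$\left(-3889 - \left(-31 + 2 C{\left(11,-10 \right)}\right)\right) \left(\left(-2\right) 9951 + F{\left(-49 \right)}\right) = \left(-3889 + \left(31 - 2 \left(-1 - \frac{11}{2}\right)\right)\right) \left(\left(-2\right) 9951 + \frac{-2184 - -49}{24 \left(-49\right)}\right) = \left(-3889 + \left(31 - 2 \left(-1 - \frac{11}{2}\right)\right)\right) \left(-19902 + \frac{1}{24} \left(- \frac{1}{49}\right) \left(-2184 + 49\right)\right) = \left(-3889 + \left(31 - -13\right)\right) \left(-19902 + \frac{1}{24} \left(- \frac{1}{49}\right) \left(-2135\right)\right) = \left(-3889 + \left(31 + 13\right)\right) \left(-19902 + \frac{305}{168}\right) = \left(-3889 + 44\right) \left(- \frac{3343231}{168}\right) = \left(-3845\right) \left(- \frac{3343231}{168}\right) = \frac{12854723195}{168}$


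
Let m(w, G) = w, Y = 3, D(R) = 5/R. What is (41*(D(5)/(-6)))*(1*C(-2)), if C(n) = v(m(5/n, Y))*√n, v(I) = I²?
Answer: -1025*I*√2/24 ≈ -60.399*I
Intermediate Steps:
C(n) = 25/n^(3/2) (C(n) = (5/n)²*√n = (25/n²)*√n = 25/n^(3/2))
(41*(D(5)/(-6)))*(1*C(-2)) = (41*((5/5)/(-6)))*(1*(25/(-2)^(3/2))) = (41*((5*(⅕))*(-⅙)))*(1*(25*(I*√2/4))) = (41*(1*(-⅙)))*(1*(25*I*√2/4)) = (41*(-⅙))*(25*I*√2/4) = -1025*I*√2/24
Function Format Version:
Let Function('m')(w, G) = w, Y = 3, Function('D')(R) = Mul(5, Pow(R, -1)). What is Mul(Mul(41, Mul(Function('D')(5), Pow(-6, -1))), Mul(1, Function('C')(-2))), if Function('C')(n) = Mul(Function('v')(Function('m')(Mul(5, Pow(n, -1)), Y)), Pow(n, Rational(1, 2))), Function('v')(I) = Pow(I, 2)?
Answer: Mul(Rational(-1025, 24), I, Pow(2, Rational(1, 2))) ≈ Mul(-60.399, I)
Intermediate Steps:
Function('C')(n) = Mul(25, Pow(n, Rational(-3, 2))) (Function('C')(n) = Mul(Pow(Mul(5, Pow(n, -1)), 2), Pow(n, Rational(1, 2))) = Mul(Mul(25, Pow(n, -2)), Pow(n, Rational(1, 2))) = Mul(25, Pow(n, Rational(-3, 2))))
Mul(Mul(41, Mul(Function('D')(5), Pow(-6, -1))), Mul(1, Function('C')(-2))) = Mul(Mul(41, Mul(Mul(5, Pow(5, -1)), Pow(-6, -1))), Mul(1, Mul(25, Pow(-2, Rational(-3, 2))))) = Mul(Mul(41, Mul(Mul(5, Rational(1, 5)), Rational(-1, 6))), Mul(1, Mul(25, Mul(Rational(1, 4), I, Pow(2, Rational(1, 2)))))) = Mul(Mul(41, Mul(1, Rational(-1, 6))), Mul(1, Mul(Rational(25, 4), I, Pow(2, Rational(1, 2))))) = Mul(Mul(41, Rational(-1, 6)), Mul(Rational(25, 4), I, Pow(2, Rational(1, 2)))) = Mul(Rational(-41, 6), Mul(Rational(25, 4), I, Pow(2, Rational(1, 2)))) = Mul(Rational(-1025, 24), I, Pow(2, Rational(1, 2)))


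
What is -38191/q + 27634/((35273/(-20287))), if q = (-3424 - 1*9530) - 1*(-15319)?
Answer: -1327192026813/83420645 ≈ -15910.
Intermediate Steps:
q = 2365 (q = (-3424 - 9530) + 15319 = -12954 + 15319 = 2365)
-38191/q + 27634/((35273/(-20287))) = -38191/2365 + 27634/((35273/(-20287))) = -38191*1/2365 + 27634/((35273*(-1/20287))) = -38191/2365 + 27634/(-35273/20287) = -38191/2365 + 27634*(-20287/35273) = -38191/2365 - 560610958/35273 = -1327192026813/83420645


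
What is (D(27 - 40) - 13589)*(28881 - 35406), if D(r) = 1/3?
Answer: 88666050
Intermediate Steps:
D(r) = 1/3
(D(27 - 40) - 13589)*(28881 - 35406) = (1/3 - 13589)*(28881 - 35406) = -40766/3*(-6525) = 88666050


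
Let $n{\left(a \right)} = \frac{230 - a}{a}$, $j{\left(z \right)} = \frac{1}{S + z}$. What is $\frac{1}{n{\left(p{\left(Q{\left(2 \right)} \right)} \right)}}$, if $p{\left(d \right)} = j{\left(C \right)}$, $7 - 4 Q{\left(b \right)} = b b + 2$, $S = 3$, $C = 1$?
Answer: $\frac{1}{919} \approx 0.0010881$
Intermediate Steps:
$Q{\left(b \right)} = \frac{5}{4} - \frac{b^{2}}{4}$ ($Q{\left(b \right)} = \frac{7}{4} - \frac{b b + 2}{4} = \frac{7}{4} - \frac{b^{2} + 2}{4} = \frac{7}{4} - \frac{2 + b^{2}}{4} = \frac{7}{4} - \left(\frac{1}{2} + \frac{b^{2}}{4}\right) = \frac{5}{4} - \frac{b^{2}}{4}$)
$j{\left(z \right)} = \frac{1}{3 + z}$
$p{\left(d \right)} = \frac{1}{4}$ ($p{\left(d \right)} = \frac{1}{3 + 1} = \frac{1}{4}$)
$n{\left(a \right)} = \frac{230 - a}{a}$
$\frac{1}{n{\left(p{\left(Q{\left(2 \right)} \right)} \right)}} = \frac{1}{\frac{1}{\frac{1}{4}} \left(230 - \frac{1}{4}\right)} = \frac{1}{4 \left(230 - \frac{1}{4}\right)} = \frac{1}{4 \cdot \frac{919}{4}} = \frac{1}{919}$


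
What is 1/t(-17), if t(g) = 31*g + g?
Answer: -1/544 ≈ -0.0018382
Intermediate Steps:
t(g) = 32*g
1/t(-17) = 1/(32*(-17)) = 1/(-544) = -1/544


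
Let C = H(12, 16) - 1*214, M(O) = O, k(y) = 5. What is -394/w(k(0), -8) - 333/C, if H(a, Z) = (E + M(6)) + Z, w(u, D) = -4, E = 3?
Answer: 4211/42 ≈ 100.26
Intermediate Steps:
H(a, Z) = 9 + Z (H(a, Z) = (3 + 6) + Z = 9 + Z)
C = -189 (C = (9 + 16) - 1*214 = 25 - 214 = -189)
-394/w(k(0), -8) - 333/C = -394/(-4) - 333/(-189) = -394*(-¼) - 333*(-1/189) = 197/2 + 37/21 = 4211/42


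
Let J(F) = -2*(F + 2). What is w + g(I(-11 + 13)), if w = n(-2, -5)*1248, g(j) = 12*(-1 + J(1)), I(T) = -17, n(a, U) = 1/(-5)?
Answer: -1668/5 ≈ -333.60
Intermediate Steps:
J(F) = -4 - 2*F (J(F) = -2*(2 + F) = -4 - 2*F)
n(a, U) = -⅕
g(j) = -84 (g(j) = 12*(-1 + (-4 - 2*1)) = 12*(-1 + (-4 - 2)) = 12*(-1 - 6) = 12*(-7) = -84)
w = -1248/5 (w = -⅕*1248 = -1248/5 ≈ -249.60)
w + g(I(-11 + 13)) = -1248/5 - 84 = -1668/5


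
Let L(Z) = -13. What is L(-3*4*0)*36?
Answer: -468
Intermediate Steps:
L(-3*4*0)*36 = -13*36 = -468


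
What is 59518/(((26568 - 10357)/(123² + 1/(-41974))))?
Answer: 439481358385/7912099 ≈ 55546.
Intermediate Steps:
59518/(((26568 - 10357)/(123² + 1/(-41974)))) = 59518/((16211/(15129 - 1/41974))) = 59518/((16211/(635024645/41974))) = 59518/((16211*(41974/635024645))) = 59518/(15824198/14768015) = 59518*(14768015/15824198) = 439481358385/7912099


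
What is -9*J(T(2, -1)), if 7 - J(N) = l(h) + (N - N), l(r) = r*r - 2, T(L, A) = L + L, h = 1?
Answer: -72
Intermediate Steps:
T(L, A) = 2*L
l(r) = -2 + r² (l(r) = r² - 2 = -2 + r²)
J(N) = 8 (J(N) = 7 - ((-2 + 1²) + (N - N)) = 7 - ((-2 + 1) + 0) = 7 - (-1 + 0) = 7 - 1*(-1) = 7 + 1 = 8)
-9*J(T(2, -1)) = -9*8 = -72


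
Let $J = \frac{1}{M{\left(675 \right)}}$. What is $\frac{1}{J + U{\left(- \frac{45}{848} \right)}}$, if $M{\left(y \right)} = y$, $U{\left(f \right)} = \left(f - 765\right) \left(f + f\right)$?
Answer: $\frac{242697600}{19706596427} \approx 0.012316$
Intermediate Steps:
$U{\left(f \right)} = 2 f \left(-765 + f\right)$ ($U{\left(f \right)} = \left(-765 + f\right) 2 f = 2 f \left(-765 + f\right)$)
$J = \frac{1}{675} \approx 0.0014815$
$\frac{1}{J + U{\left(- \frac{45}{848} \right)}} = \frac{1}{\frac{1}{675} + 2 \left(- \frac{45}{848}\right) \left(-765 - \frac{45}{848}\right)} = \frac{1}{\frac{1}{675} + 2 \left(- \frac{45}{848}\right) \left(- \frac{648765}{848}\right)} = \frac{1}{\frac{1}{675} + \frac{29194425}{359552}} = \frac{1}{\frac{19706596427}{242697600}} = \frac{242697600}{19706596427}$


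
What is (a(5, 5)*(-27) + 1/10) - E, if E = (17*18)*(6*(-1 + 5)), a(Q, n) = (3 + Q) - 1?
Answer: -75329/10 ≈ -7532.9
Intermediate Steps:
a(Q, n) = 2 + Q
E = 7344 (E = 306*(6*4) = 306*24 = 7344)
(a(5, 5)*(-27) + 1/10) - E = ((2 + 5)*(-27) + 1/10) - 1*7344 = (7*(-27) + ⅒) - 7344 = (-189 + ⅒) - 7344 = -1889/10 - 7344 = -75329/10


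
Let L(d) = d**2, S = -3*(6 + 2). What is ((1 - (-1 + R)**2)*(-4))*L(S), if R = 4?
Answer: 18432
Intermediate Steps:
S = -24 (S = -3*8 = -24)
((1 - (-1 + R)**2)*(-4))*L(S) = ((1 - (-1 + 4)**2)*(-4))*(-24)**2 = ((1 - 1*3**2)*(-4))*576 = ((1 - 1*9)*(-4))*576 = ((1 - 9)*(-4))*576 = -8*(-4)*576 = 32*576 = 18432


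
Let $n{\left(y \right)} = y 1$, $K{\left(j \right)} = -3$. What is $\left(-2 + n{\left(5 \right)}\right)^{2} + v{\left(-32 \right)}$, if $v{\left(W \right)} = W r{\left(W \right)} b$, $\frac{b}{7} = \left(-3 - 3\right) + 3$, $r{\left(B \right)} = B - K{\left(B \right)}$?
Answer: $-19479$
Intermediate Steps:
$r{\left(B \right)} = 3 + B$ ($r{\left(B \right)} = B - -3 = B + 3 = 3 + B$)
$b = -21$ ($b = 7 \left(\left(-3 - 3\right) + 3\right) = 7 \left(-6 + 3\right) = 7 \left(-3\right) = -21$)
$v{\left(W \right)} = - 21 W \left(3 + W\right)$ ($v{\left(W \right)} = W \left(3 + W\right) \left(-21\right) = - 21 W \left(3 + W\right)$)
$n{\left(y \right)} = y$
$\left(-2 + n{\left(5 \right)}\right)^{2} + v{\left(-32 \right)} = \left(-2 + 5\right)^{2} - - 672 \left(3 - 32\right) = 3^{2} - \left(-672\right) \left(-29\right) = 9 - 19488 = -19479$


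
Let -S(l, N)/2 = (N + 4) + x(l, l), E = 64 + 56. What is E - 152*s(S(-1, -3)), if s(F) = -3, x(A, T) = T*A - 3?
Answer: 576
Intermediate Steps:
x(A, T) = -3 + A*T (x(A, T) = A*T - 3 = -3 + A*T)
E = 120
S(l, N) = -2 - 2*N - 2*l² (S(l, N) = -2*((N + 4) + (-3 + l*l)) = -2*((4 + N) + (-3 + l²)) = -2*(1 + N + l²) = -2 - 2*N - 2*l²)
E - 152*s(S(-1, -3)) = 120 - 152*(-3) = 120 + 456 = 576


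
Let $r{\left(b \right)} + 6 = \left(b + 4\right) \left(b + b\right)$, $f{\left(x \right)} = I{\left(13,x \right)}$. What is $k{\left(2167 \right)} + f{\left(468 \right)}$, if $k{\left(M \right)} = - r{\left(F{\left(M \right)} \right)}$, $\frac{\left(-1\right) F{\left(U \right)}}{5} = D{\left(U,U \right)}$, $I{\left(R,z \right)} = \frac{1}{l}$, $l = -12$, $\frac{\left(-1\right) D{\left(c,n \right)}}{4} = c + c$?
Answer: $- \frac{180330458809}{12} \approx -1.5028 \cdot 10^{10}$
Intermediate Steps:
$D{\left(c,n \right)} = - 8 c$ ($D{\left(c,n \right)} = - 4 \left(c + c\right) = - 4 \cdot 2 c = - 8 c$)
$I{\left(R,z \right)} = - \frac{1}{12}$ ($I{\left(R,z \right)} = \frac{1}{-12} = - \frac{1}{12}$)
$F{\left(U \right)} = 40 U$ ($F{\left(U \right)} = - 5 \left(- 8 U\right) = 40 U$)
$f{\left(x \right)} = - \frac{1}{12}$
$r{\left(b \right)} = -6 + 2 b \left(4 + b\right)$ ($r{\left(b \right)} = -6 + \left(b + 4\right) \left(b + b\right) = -6 + \left(4 + b\right) 2 b = -6 + 2 b \left(4 + b\right)$)
$k{\left(M \right)} = 6 - 3200 M^{2} - 320 M$ ($k{\left(M \right)} = - (-6 + 2 \left(40 M\right)^{2} + 8 \cdot 40 M) = - (-6 + 2 \cdot 1600 M^{2} + 320 M) = - (-6 + 3200 M^{2} + 320 M) = - (-6 + 320 M + 3200 M^{2}) = 6 - 3200 M^{2} - 320 M$)
$k{\left(2167 \right)} + f{\left(468 \right)} = \left(6 - 3200 \cdot 2167^{2} - 693440\right) - \frac{1}{12} = \left(6 - 15026844800 - 693440\right) - \frac{1}{12} = -15027538234 - \frac{1}{12} = - \frac{180330458809}{12}$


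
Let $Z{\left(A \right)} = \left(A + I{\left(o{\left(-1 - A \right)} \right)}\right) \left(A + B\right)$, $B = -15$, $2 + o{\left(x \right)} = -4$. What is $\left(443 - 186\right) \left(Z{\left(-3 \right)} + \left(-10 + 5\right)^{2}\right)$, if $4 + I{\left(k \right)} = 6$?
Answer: $11051$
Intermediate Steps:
$o{\left(x \right)} = -6$ ($o{\left(x \right)} = -2 - 4 = -6$)
$I{\left(k \right)} = 2$ ($I{\left(k \right)} = -4 + 6 = 2$)
$Z{\left(A \right)} = \left(-15 + A\right) \left(2 + A\right)$ ($Z{\left(A \right)} = \left(A + 2\right) \left(A - 15\right) = \left(2 + A\right) \left(-15 + A\right) = \left(-15 + A\right) \left(2 + A\right)$)
$\left(443 - 186\right) \left(Z{\left(-3 \right)} + \left(-10 + 5\right)^{2}\right) = \left(443 - 186\right) \left(\left(-30 + \left(-3\right)^{2} - -39\right) + \left(-10 + 5\right)^{2}\right) = \left(443 - 186\right) \left(\left(-30 + 9 + 39\right) + \left(-5\right)^{2}\right) = 257 \left(18 + 25\right) = 257 \cdot 43 = 11051$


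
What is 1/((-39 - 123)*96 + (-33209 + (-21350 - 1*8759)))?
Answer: -1/78870 ≈ -1.2679e-5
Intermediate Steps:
1/((-39 - 123)*96 + (-33209 + (-21350 - 1*8759))) = 1/(-162*96 + (-33209 + (-21350 - 8759))) = 1/(-15552 + (-33209 - 30109)) = 1/(-15552 - 63318) = 1/(-78870) = -1/78870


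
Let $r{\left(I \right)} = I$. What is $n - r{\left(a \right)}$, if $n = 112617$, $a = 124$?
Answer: $112493$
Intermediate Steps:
$n - r{\left(a \right)} = 112617 - 124 = 112493$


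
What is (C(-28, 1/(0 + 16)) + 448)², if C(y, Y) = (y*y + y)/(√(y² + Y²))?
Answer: 40428609536/200705 + 10838016*√200705/200705 ≈ 2.2563e+5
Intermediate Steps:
C(y, Y) = (y + y²)/√(Y² + y²) (C(y, Y) = (y² + y)/(√(Y² + y²)) = (y + y²)/√(Y² + y²))
(C(-28, 1/(0 + 16)) + 448)² = (-28*(1 - 28)/√((1/(0 + 16))² + (-28)²) + 448)² = (-28*(-27)/√((1/16)² + 784) + 448)² = (-28*(-27)/√(1/256 + 784) + 448)² = (-28*(-27)/√(200705/256) + 448)² = (-28*16*√200705/200705*(-27) + 448)² = (12096*√200705/200705 + 448)² = (448 + 12096*√200705/200705)²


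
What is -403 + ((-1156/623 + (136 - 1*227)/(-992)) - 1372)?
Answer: -1098068459/618016 ≈ -1776.8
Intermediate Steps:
-403 + ((-1156/623 + (136 - 1*227)/(-992)) - 1372) = -403 + ((-1156*1/623 + (136 - 227)*(-1/992)) - 1372) = -403 + ((-1156/623 - 91*(-1/992)) - 1372) = -403 + ((-1156/623 + 91/992) - 1372) = -403 + (-1090059/618016 - 1372) = -403 - 849008011/618016 = -1098068459/618016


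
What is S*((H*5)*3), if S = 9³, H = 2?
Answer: 21870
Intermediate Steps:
S = 729
S*((H*5)*3) = 729*((2*5)*3) = 729*(10*3) = 729*30 = 21870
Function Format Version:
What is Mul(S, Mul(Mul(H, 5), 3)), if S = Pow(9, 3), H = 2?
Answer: 21870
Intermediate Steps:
S = 729
Mul(S, Mul(Mul(H, 5), 3)) = Mul(729, Mul(Mul(2, 5), 3)) = Mul(729, Mul(10, 3)) = Mul(729, 30) = 21870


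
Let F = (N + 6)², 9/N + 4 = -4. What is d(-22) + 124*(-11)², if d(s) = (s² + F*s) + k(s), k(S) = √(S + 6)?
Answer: 478885/32 + 4*I ≈ 14965.0 + 4.0*I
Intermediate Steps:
N = -9/8 (N = 9/(-4 - 4) = 9/(-8) = 9*(-⅛) = -9/8 ≈ -1.1250)
k(S) = √(6 + S)
F = 1521/64 (F = (-9/8 + 6)² = (39/8)² = 1521/64 ≈ 23.766)
d(s) = s² + √(6 + s) + 1521*s/64 (d(s) = (s² + 1521*s/64) + √(6 + s) = s² + √(6 + s) + 1521*s/64)
d(-22) + 124*(-11)² = ((-22)² + √(6 - 22) + (1521/64)*(-22)) + 124*(-11)² = (484 + √(-16) - 16731/32) + 124*121 = (484 + 4*I - 16731/32) + 15004 = (-1243/32 + 4*I) + 15004 = 478885/32 + 4*I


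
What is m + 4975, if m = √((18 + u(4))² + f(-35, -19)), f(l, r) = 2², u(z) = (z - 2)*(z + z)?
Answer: 4975 + 2*√290 ≈ 5009.1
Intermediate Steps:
u(z) = 2*z*(-2 + z) (u(z) = (-2 + z)*(2*z) = 2*z*(-2 + z))
f(l, r) = 4
m = 2*√290 (m = √((18 + 2*4*(-2 + 4))² + 4) = √((18 + 2*4*2)² + 4) = √((18 + 16)² + 4) = √(34² + 4) = √(1156 + 4) = √1160 = 2*√290 ≈ 34.059)
m + 4975 = 2*√290 + 4975 = 4975 + 2*√290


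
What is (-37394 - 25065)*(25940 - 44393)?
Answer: 1152555927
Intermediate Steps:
(-37394 - 25065)*(25940 - 44393) = -62459*(-18453) = 1152555927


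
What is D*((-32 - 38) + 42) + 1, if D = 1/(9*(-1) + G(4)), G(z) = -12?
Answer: 7/3 ≈ 2.3333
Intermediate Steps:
D = -1/21 (D = 1/(9*(-1) - 12) = 1/(-9 - 12) = 1/(-21) = -1/21 ≈ -0.047619)
D*((-32 - 38) + 42) + 1 = -((-32 - 38) + 42)/21 + 1 = -(-70 + 42)/21 + 1 = -1/21*(-28) + 1 = 4/3 + 1 = 7/3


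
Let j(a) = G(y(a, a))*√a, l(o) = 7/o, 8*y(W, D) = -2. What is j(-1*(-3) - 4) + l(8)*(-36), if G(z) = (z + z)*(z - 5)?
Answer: -63/2 + 21*I/8 ≈ -31.5 + 2.625*I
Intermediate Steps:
y(W, D) = -¼ (y(W, D) = (⅛)*(-2) = -¼)
G(z) = 2*z*(-5 + z) (G(z) = (2*z)*(-5 + z) = 2*z*(-5 + z))
j(a) = 21*√a/8 (j(a) = (2*(-¼)*(-5 - ¼))*√a = (2*(-¼)*(-21/4))*√a = 21*√a/8)
j(-1*(-3) - 4) + l(8)*(-36) = 21*√(-1*(-3) - 4)/8 + (7/8)*(-36) = 21*√(3 - 4)/8 + (7*(⅛))*(-36) = 21*√(-1)/8 + (7/8)*(-36) = 21*I/8 - 63/2 = -63/2 + 21*I/8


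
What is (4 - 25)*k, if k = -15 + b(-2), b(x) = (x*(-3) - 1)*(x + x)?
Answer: 735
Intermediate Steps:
b(x) = 2*x*(-1 - 3*x) (b(x) = (-3*x - 1)*(2*x) = (-1 - 3*x)*(2*x) = 2*x*(-1 - 3*x))
k = -35 (k = -15 - 2*(-2)*(1 + 3*(-2)) = -15 - 2*(-2)*(1 - 6) = -15 - 2*(-2)*(-5) = -15 - 20 = -35)
(4 - 25)*k = (4 - 25)*(-35) = -21*(-35) = 735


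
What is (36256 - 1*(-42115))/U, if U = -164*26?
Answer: -78371/4264 ≈ -18.380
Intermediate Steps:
U = -4264
(36256 - 1*(-42115))/U = (36256 - 1*(-42115))/(-4264) = (36256 + 42115)*(-1/4264) = 78371*(-1/4264) = -78371/4264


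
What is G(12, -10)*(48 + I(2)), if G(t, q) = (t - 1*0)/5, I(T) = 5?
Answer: 636/5 ≈ 127.20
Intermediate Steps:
G(t, q) = t/5 (G(t, q) = (t + 0)*(⅕) = t*(⅕) = t/5)
G(12, -10)*(48 + I(2)) = ((⅕)*12)*(48 + 5) = (12/5)*53 = 636/5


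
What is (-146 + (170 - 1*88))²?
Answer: 4096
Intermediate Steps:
(-146 + (170 - 1*88))² = (-146 + (170 - 88))² = (-146 + 82)² = (-64)² = 4096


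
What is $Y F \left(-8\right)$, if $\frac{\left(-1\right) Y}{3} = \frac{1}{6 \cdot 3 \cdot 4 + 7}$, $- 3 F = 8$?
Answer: $- \frac{64}{79} \approx -0.81013$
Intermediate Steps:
$F = - \frac{8}{3}$ ($F = \left(- \frac{1}{3}\right) 8 = - \frac{8}{3} \approx -2.6667$)
$Y = - \frac{3}{79}$ ($Y = - \frac{3}{6 \cdot 3 \cdot 4 + 7} = - \frac{3}{18 \cdot 4 + 7} = - \frac{3}{72 + 7} = - \frac{3}{79} \approx -0.037975$)
$Y F \left(-8\right) = \left(- \frac{3}{79}\right) \left(- \frac{8}{3}\right) \left(-8\right) = \frac{8}{79} \left(-8\right) = - \frac{64}{79}$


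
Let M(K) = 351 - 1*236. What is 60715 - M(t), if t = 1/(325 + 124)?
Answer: 60600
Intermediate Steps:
t = 1/449 ≈ 0.0022272
M(K) = 115 (M(K) = 351 - 236 = 115)
60715 - M(t) = 60715 - 1*115 = 60715 - 115 = 60600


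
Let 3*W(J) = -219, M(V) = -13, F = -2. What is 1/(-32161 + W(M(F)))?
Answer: -1/32234 ≈ -3.1023e-5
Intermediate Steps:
W(J) = -73 (W(J) = (1/3)*(-219) = -73)
1/(-32161 + W(M(F))) = 1/(-32161 - 73) = 1/(-32234) = -1/32234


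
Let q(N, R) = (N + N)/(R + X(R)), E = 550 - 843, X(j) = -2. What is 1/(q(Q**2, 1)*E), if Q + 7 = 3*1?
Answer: 1/9376 ≈ 0.00010666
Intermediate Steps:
Q = -4 (Q = -7 + 3*1 = -7 + 3 = -4)
E = -293
q(N, R) = 2*N/(-2 + R) (q(N, R) = (N + N)/(R - 2) = (2*N)/(-2 + R) = 2*N/(-2 + R))
1/(q(Q**2, 1)*E) = 1/((2*(-4)**2/(-2 + 1))*(-293)) = 1/((2*16/(-1))*(-293)) = 1/((2*16*(-1))*(-293)) = 1/(-32*(-293)) = 1/9376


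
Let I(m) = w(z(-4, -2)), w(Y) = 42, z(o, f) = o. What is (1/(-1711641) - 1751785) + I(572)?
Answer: -2998355140264/1711641 ≈ -1.7517e+6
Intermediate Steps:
I(m) = 42
(1/(-1711641) - 1751785) + I(572) = (1/(-1711641) - 1751785) + 42 = (-1/1711641 - 1751785) + 42 = -2998427029186/1711641 + 42 = -2998355140264/1711641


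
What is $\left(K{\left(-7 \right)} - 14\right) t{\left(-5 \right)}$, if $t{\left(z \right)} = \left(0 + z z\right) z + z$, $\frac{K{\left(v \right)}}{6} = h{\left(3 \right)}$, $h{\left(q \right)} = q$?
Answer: $-520$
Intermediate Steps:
$K{\left(v \right)} = 18$ ($K{\left(v \right)} = 6 \cdot 3 = 18$)
$t{\left(z \right)} = z + z^{3}$ ($t{\left(z \right)} = \left(0 + z^{2}\right) z + z = z^{2} z + z = z^{3} + z = z + z^{3}$)
$\left(K{\left(-7 \right)} - 14\right) t{\left(-5 \right)} = \left(18 - 14\right) \left(-5 + \left(-5\right)^{3}\right) = 4 \left(-5 - 125\right) = 4 \left(-130\right) = -520$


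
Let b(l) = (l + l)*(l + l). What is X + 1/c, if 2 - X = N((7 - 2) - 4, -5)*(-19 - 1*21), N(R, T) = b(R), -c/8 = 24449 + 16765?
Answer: 53413343/329712 ≈ 162.00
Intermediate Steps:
b(l) = 4*l² (b(l) = (2*l)*(2*l) = 4*l²)
c = -329712 (c = -8*(24449 + 16765) = -8*41214 = -329712)
N(R, T) = 4*R²
X = 162 (X = 2 - 4*((7 - 2) - 4)²*(-19 - 1*21) = 2 - 4*(5 - 4)²*(-19 - 21) = 2 - 4*1²*(-40) = 2 - 4*1*(-40) = 2 - 4*(-40) = 2 - 1*(-160) = 2 + 160 = 162)
X + 1/c = 162 + 1/(-329712) = 162 - 1/329712 = 53413343/329712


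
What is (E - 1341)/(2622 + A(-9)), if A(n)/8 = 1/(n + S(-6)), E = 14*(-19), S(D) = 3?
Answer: -4821/7862 ≈ -0.61320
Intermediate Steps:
E = -266
A(n) = 8/(3 + n) (A(n) = 8/(n + 3) = 8/(3 + n))
(E - 1341)/(2622 + A(-9)) = (-266 - 1341)/(2622 + 8/(3 - 9)) = -1607/(2622 + 8/(-6)) = -1607/(2622 + 8*(-1/6)) = -1607/(2622 - 4/3) = -1607/7862/3 = -1607*3/7862 = -4821/7862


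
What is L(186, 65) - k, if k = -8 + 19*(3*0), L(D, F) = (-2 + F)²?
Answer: 3977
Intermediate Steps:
k = -8 (k = -8 + 19*0 = -8 + 0 = -8)
L(186, 65) - k = (-2 + 65)² - 1*(-8) = 63² + 8 = 3969 + 8 = 3977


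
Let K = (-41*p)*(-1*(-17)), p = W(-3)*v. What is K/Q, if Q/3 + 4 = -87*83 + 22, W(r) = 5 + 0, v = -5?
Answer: -17425/21609 ≈ -0.80638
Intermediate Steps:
W(r) = 5
p = -25 (p = 5*(-5) = -25)
Q = -21609 (Q = -12 + 3*(-87*83 + 22) = -12 + 3*(-7221 + 22) = -12 + 3*(-7199) = -12 - 21597 = -21609)
K = 17425 (K = (-41*(-25))*(-1*(-17)) = 1025*17 = 17425)
K/Q = 17425/(-21609) = 17425*(-1/21609) = -17425/21609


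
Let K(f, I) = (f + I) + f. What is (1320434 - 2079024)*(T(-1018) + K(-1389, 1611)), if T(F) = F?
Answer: 1657519150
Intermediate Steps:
K(f, I) = I + 2*f (K(f, I) = (I + f) + f = I + 2*f)
(1320434 - 2079024)*(T(-1018) + K(-1389, 1611)) = (1320434 - 2079024)*(-1018 + (1611 + 2*(-1389))) = -758590*(-1018 + (1611 - 2778)) = -758590*(-1018 - 1167) = -758590*(-2185) = 1657519150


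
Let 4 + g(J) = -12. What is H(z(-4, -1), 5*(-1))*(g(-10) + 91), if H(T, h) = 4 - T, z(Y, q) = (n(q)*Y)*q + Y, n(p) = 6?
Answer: -1200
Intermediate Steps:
z(Y, q) = Y + 6*Y*q (z(Y, q) = (6*Y)*q + Y = 6*Y*q + Y = Y + 6*Y*q)
g(J) = -16 (g(J) = -4 - 12 = -16)
H(z(-4, -1), 5*(-1))*(g(-10) + 91) = (4 - (-4)*(1 + 6*(-1)))*(-16 + 91) = (4 - (-4)*(1 - 6))*75 = (4 - (-4)*(-5))*75 = (4 - 1*20)*75 = (4 - 20)*75 = -16*75 = -1200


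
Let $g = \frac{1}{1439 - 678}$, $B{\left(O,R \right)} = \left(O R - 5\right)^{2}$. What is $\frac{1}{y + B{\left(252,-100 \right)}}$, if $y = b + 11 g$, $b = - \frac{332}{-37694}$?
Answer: $\frac{14342567}{9111718433461818} \approx 1.5741 \cdot 10^{-9}$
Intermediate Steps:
$B{\left(O,R \right)} = \left(-5 + O R\right)^{2}$
$g = \frac{1}{761} \approx 0.0013141$
$b = \frac{166}{18847}$ ($b = \left(-332\right) \left(- \frac{1}{37694}\right) = \frac{166}{18847} \approx 0.0088078$)
$y = \frac{333643}{14342567}$ ($y = \frac{166}{18847} + 11 \cdot \frac{1}{761} = \frac{166}{18847} + \frac{11}{761} = \frac{333643}{14342567} \approx 0.023262$)
$\frac{1}{y + B{\left(252,-100 \right)}} = \frac{1}{\frac{333643}{14342567} + \left(-5 + 252 \left(-100\right)\right)^{2}} = \frac{1}{\frac{333643}{14342567} + \left(-5 - 25200\right)^{2}} = \frac{1}{\frac{333643}{14342567} + \left(-25205\right)^{2}} = \frac{1}{\frac{333643}{14342567} + 635292025} = \frac{1}{\frac{9111718433461818}{14342567}} = \frac{14342567}{9111718433461818}$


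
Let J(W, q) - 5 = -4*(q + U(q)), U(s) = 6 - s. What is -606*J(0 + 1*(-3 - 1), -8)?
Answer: 11514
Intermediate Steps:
J(W, q) = -19 (J(W, q) = 5 - 4*(q + (6 - q)) = 5 - 4*6 = 5 - 24 = -19)
-606*J(0 + 1*(-3 - 1), -8) = -606*(-19) = 11514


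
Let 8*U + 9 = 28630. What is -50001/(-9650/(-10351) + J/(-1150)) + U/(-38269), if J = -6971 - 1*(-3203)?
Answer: -45555347745075257/3834559004584 ≈ -11880.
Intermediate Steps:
U = 28621/8 (U = -9/8 + (1/8)*28630 = -9/8 + 14315/4 = 28621/8 ≈ 3577.6)
J = -3768 (J = -6971 + 3203 = -3768)
-50001/(-9650/(-10351) + J/(-1150)) + U/(-38269) = -50001/(-9650/(-10351) - 3768/(-1150)) + (28621/8)/(-38269) = -50001/(-9650*(-1/10351) - 3768*(-1/1150)) + (28621/8)*(-1/38269) = -50001/(9650/10351 + 1884/575) - 28621/306152 = -50001/25050034/5951825 - 28621/306152 = -50001*5951825/25050034 - 28621/306152 = -297597201825/25050034 - 28621/306152 = -45555347745075257/3834559004584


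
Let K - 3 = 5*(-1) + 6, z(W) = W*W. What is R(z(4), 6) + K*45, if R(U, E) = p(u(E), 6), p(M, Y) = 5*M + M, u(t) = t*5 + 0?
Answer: 360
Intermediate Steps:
u(t) = 5*t (u(t) = 5*t + 0 = 5*t)
z(W) = W**2
p(M, Y) = 6*M
R(U, E) = 30*E (R(U, E) = 6*(5*E) = 30*E)
K = 4 (K = 3 + (5*(-1) + 6) = 3 + (-5 + 6) = 3 + 1 = 4)
R(z(4), 6) + K*45 = 30*6 + 4*45 = 180 + 180 = 360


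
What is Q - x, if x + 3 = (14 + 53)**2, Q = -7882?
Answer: -12368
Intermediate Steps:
x = 4486 (x = -3 + (14 + 53)**2 = -3 + 67**2 = -3 + 4489 = 4486)
Q - x = -7882 - 1*4486 = -7882 - 4486 = -12368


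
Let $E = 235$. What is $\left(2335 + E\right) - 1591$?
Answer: $979$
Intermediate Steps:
$\left(2335 + E\right) - 1591 = \left(2335 + 235\right) - 1591 = 2570 - 1591 = 979$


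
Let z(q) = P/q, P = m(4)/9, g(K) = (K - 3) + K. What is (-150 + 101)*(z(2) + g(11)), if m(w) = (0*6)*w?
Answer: -931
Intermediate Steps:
m(w) = 0 (m(w) = 0*w = 0)
g(K) = -3 + 2*K (g(K) = (-3 + K) + K = -3 + 2*K)
P = 0 (P = 0/9 = 0*(⅑) = 0)
z(q) = 0 (z(q) = 0/q = 0)
(-150 + 101)*(z(2) + g(11)) = (-150 + 101)*(0 + (-3 + 2*11)) = -49*(0 + (-3 + 22)) = -49*(0 + 19) = -49*19 = -931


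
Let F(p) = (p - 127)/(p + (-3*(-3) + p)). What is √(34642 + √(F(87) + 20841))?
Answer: √(1160125938 + 183*√697936929)/183 ≈ 186.51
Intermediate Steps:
F(p) = (-127 + p)/(9 + 2*p) (F(p) = (-127 + p)/(p + (9 + p)) = (-127 + p)/(9 + 2*p))
√(34642 + √(F(87) + 20841)) = √(34642 + √((-127 + 87)/(9 + 2*87) + 20841)) = √(34642 + √(-40/(9 + 174) + 20841)) = √(34642 + √(-40/183 + 20841)) = √(34642 + √(3813863/183)) = √(34642 + √697936929/183)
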